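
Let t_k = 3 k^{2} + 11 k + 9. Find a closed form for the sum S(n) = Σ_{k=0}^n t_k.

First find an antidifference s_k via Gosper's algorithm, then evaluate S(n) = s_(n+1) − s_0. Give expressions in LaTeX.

Step 1: r(k) = (3*k**2 + 17*k + 23)/(3*k**2 + 11*k + 9).
Take A(k)=1, B(k)=1, C(k)=k**2 + 11*k/3 + 3.
Key eq: (1)·f(k+1) = (1)·f(k) + (k**2 + 11*k/3 + 3).
deg f ≤ 3 (via 0,0,2).
Coefficient equations give f(k) = k*(k + 2)**2/3.
Then R = B(k−1)f/C = k*(k + 2)**2/(3*k**2 + 11*k + 9), so s_k = R(k)·t_k = k*(k**2 + 4*k + 4).
s_(k+1) − s_k = 3*k**2 + 11*k + 9 = t_k.
Σ_(k=0)^n t_k = s_(n+1) − s_(0) = (n**3 + 7*n**2 + 15*n + 9) − (0), i.e. n**3 + 7*n**2 + 15*n + 9.

S(n) = n^{3} + 7 n^{2} + 15 n + 9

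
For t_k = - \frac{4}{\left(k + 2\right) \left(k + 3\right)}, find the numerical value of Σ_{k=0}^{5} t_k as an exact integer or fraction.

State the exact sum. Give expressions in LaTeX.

Σ = -3/2

Ratio r(k) = (k + 2)/(k + 4).
Take A(k)=k + 2, B(k)=k + 4, C(k)=1.
Key eq: (k + 2)·f(k+1) = (k + 3)·f(k) + (1).
Degrees (1,1,0) ⇒ d ≤ 1.
A polynomial solution: f(k) = k/2.
Get s_k = R·t_k = -2*k/(k + 2) with R(k) = B(k−1)f(k)/C(k) = k*(k + 3)/2.
Δs = -4/(k**2 + 5*k + 6), as required.
Σ_(k=0)^(5) t_k = s_(6) − s_(0) = -3/2 − (0) = -3/2.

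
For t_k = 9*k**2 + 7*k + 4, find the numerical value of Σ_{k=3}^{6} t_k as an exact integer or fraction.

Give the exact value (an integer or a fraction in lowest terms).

Σ = 916

Ratio r(k) = (9*k**2 + 25*k + 20)/(9*k**2 + 7*k + 4).
Take A(k)=1, B(k)=1, C(k)=k**2 + 7*k/9 + 4/9.
Need (1)·f(k+1) − (1)·f(k) = k**2 + 7*k/9 + 4/9.
From deg A=0, deg B=0, deg C=2: d=3.
Solving with deg f ≤ 3: f(k) = k*(3*k**2 - k + 2)/9.
R(k) = B(k−1)·f(k)/C(k) = k*(3*k**2 - k + 2)/(9*k**2 + 7*k + 4); s_k = R·t_k = k*(3*k**2 - k + 2).
Δs = 9*k**2 + 7*k + 4, as required.
Telescoping: Σ = s_(7) − s_(3) = 994 − (78) = 916.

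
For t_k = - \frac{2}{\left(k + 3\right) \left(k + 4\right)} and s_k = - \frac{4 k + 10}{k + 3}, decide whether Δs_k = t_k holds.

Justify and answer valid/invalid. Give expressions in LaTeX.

s_(k+1) = 2*(-2*k - 7)/(k + 4)
s_(k+1) − s_k = -2/(k**2 + 7*k + 12)
(s_(k+1) − s_k) − t_k = 0

Valid: the claim telescopes to t_k.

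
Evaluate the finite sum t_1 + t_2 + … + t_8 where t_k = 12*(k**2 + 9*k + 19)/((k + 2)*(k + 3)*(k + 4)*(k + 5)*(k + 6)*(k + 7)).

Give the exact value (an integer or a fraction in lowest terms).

Σ = 544/15015

Ratio r(k) = (k + 2)*(9*k + (k + 1)**2 + 28)/((k + 8)*(k**2 + 9*k + 19)).
Gosper form: A/B · C(k+1)/C(k) with A=k + 2, B=k + 8, C=k**2 + 9*k + 19.
Solve (k + 2)·f(k+1) − (k + 7)·f(k) = k**2 + 9*k + 19.
d = 5 from the (1,1,2) case.
A polynomial solution: f(k) = k*(k + 3)*(k + 5)*(k**2 + 12*k + 44)/144.
R(k) = B(k−1)·f(k)/C(k) = k*(k + 3)*(k + 5)*(k + 7)*(k**2 + 12*k + 44)/(144*(k**2 + 9*k + 19)); s_k = R·t_k = k*(k**2 + 12*k + 44)/(12*(k**3 + 12*k**2 + 44*k + 48)).
Check: Δs_k = 12*(k**2 + 9*k + 19)/(k**6 + 27*k**5 + 295*k**4 + 1665*k**3 + 5104*k**2 + 8028*k + 5040). ✓
Evaluate s at k=9 and k=1: 233/2860 and 19/420; difference 544/15015.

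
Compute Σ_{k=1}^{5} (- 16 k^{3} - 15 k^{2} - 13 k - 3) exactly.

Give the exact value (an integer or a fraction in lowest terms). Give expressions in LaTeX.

Compute t_(k+1)/t_k: get (16*k**3 + 63*k**2 + 91*k + 47)/(16*k**3 + 15*k**2 + 13*k + 3).
A = 1, B = 1, C = k**3 + 15*k**2/16 + 13*k/16 + 3/16.
Set up (1)·f(k+1) − (1)·f(k) − (k**3 + 15*k**2/16 + 13*k/16 + 3/16) = 0.
d = 4 from the (0,0,3) case.
A polynomial solution: f(k) = k*(4*k**3 - 3*k**2 + 3*k - 1)/16.
Get s_k = R·t_k = k*(-4*k**3 + 3*k**2 - 3*k + 1) with R(k) = B(k−1)f(k)/C(k) = k*(4*k**3 - 3*k**2 + 3*k - 1)/(16*k**3 + 15*k**2 + 13*k + 3).
Check: Δs_k = -16*k**3 - 15*k**2 - 13*k - 3. ✓
Evaluate s at k=6 and k=1: -4638 and -3; difference -4635.

Σ = -4635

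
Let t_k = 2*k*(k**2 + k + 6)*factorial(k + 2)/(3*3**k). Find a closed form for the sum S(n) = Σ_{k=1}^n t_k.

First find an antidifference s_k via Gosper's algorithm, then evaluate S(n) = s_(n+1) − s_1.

S(n) = 2*3**(-n - 1)*n*(n + 1)*factorial(n + 3)

t_(k+1)/t_k = (k + 1)*(k + 3)*(k + (k + 1)**2 + 7)/(3*k*(k**2 + k + 6)).
Factor: A=k/3 + 1; B=1; C=k**3 + k**2 + 6*k.
Set up (k/3 + 1)·f(k+1) − (1)·f(k) − (k**3 + k**2 + 6*k) = 0.
deg f ≤ 2 (via 1,0,3).
Solving with deg f ≤ 2: f(k) = 3*k*(k - 1).
R(k) = B(k−1)·f(k)/C(k) = 3*(k - 1)/(k**2 + k + 6); s_k = R·t_k = 2*k*(k - 1)*factorial(k + 2)/3**k.
s_(k+1) − s_k = 2*k*(k**2 + k + 6)*factorial(k + 2)/(3*3**k) = t_k.
Telescope: S(n) = s_(n+1) − s_(1) = 2*3**(-n - 1)*n*(n + 1)*factorial(n + 3) − (0) = 2*3**(-n - 1)*n*(n + 1)*factorial(n + 3).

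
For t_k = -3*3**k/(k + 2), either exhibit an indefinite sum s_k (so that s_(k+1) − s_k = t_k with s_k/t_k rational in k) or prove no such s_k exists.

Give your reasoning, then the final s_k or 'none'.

Compute t_(k+1)/t_k: get 3*(k + 2)/(k + 3).
Gosper form: A/B · C(k+1)/C(k) with A=3*k + 6, B=k + 3, C=1.
Key eq: (3*k + 6)·f(k+1) = (k + 2)·f(k) + (1).
Bound: deg f ≤ -1.
Bound -1 < 0, so the key equation has no polynomial solution.

none (Gosper's algorithm certifies no s_k)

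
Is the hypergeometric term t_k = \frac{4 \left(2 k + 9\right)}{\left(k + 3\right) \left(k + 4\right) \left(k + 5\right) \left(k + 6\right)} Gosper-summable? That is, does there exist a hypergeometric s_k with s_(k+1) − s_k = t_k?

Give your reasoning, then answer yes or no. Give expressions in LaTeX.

t_(k+1)/t_k = (k + 3)*(2*k + 11)/((k + 7)*(2*k + 9)).
Factor: A=k + 3; B=k + 7; C=k + 9/2.
f must satisfy (k + 3)·f(k+1) − (k + 6)·f(k) = k + 9/2.
Bound: deg f ≤ 3.
Solve for f: f(k) = k*(k + 4)*(k + 8)/30 (degree 3 ≤ 3).
Then R = B(k−1)f/C = k*(k + 4)*(k + 6)*(k + 8)/(15*(2*k + 9)), so s_k = R(k)·t_k = 4*k*(k + 8)/(15*(k**2 + 8*k + 15)).
s_(k+1) − s_k = 4*(2*k + 9)/(k**4 + 18*k**3 + 119*k**2 + 342*k + 360) = t_k.

Yes. s_k = \frac{4 k \left(k + 8\right)}{15 \left(k^{2} + 8 k + 15\right)}.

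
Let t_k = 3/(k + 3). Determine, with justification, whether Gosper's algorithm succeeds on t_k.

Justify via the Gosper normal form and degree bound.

No — t_k has no hypergeometric antidifference.

Ratio r(k) = (k + 3)/(k + 4).
Factor: A=k + 3; B=k + 4; C=1.
Solve (k + 3)·f(k+1) − (k + 3)·f(k) = 1.
Degrees (1,1,0) ⇒ d ≤ 0.
Write f(k) = c0. Then LHS − RHS = -1, requiring -1 = 0: contradictory. No certificate.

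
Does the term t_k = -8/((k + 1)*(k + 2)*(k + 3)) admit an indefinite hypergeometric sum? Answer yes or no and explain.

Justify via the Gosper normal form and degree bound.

Compute t_(k+1)/t_k: get (k + 1)/(k + 4).
A = k + 1, B = k + 4, C = 1.
f must satisfy (k + 1)·f(k+1) − (k + 3)·f(k) = 1.
From deg A=1, deg B=1, deg C=0: d=2.
Solve for f: f(k) = k*(k + 3)/4 (degree 2 ≤ 2).
Then R = B(k−1)f/C = k*(k + 3)**2/4, so s_k = R(k)·t_k = 2*k*(-k - 3)/((k + 1)*(k + 2)).
s_(k+1) − s_k = -8/(k**3 + 6*k**2 + 11*k + 6) = t_k.

Yes. s_k = 2*k*(-k - 3)/((k + 1)*(k + 2)).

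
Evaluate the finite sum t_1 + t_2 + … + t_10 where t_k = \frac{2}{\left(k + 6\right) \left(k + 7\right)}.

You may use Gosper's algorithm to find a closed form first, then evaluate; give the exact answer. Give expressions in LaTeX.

Step 1: r(k) = (k + 6)/(k + 8).
A = k + 6, B = k + 8, C = 1.
Solve (k + 6)·f(k+1) − (k + 7)·f(k) = 1.
Degrees (1,1,0) ⇒ d ≤ 1.
Solve for f: f(k) = k/6 (degree 1 ≤ 1).
So s_k = (B(k−1)f/C)·t_k = (k*(k + 7)/6)·t_k = k/(3*(k + 6)).
Δs = 2/(k**2 + 13*k + 42), as required.
Evaluate s at k=11 and k=1: 11/51 and 1/21; difference 20/119.

Σ = 20/119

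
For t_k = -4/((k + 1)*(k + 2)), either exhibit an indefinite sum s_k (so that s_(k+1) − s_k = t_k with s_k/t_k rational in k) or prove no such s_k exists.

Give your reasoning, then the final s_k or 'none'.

s_k = -4*k/(k + 1)

Step 1: r(k) = (k + 1)/(k + 3).
Factor: A=k + 1; B=k + 3; C=1.
f must satisfy (k + 1)·f(k+1) − (k + 2)·f(k) = 1.
Degrees (1,1,0) ⇒ d ≤ 1.
Solving with deg f ≤ 1: f(k) = k.
Get s_k = R·t_k = -4*k/(k + 1) with R(k) = B(k−1)f(k)/C(k) = k*(k + 2).
s_(k+1) − s_k = -4/(k**2 + 3*k + 2) = t_k.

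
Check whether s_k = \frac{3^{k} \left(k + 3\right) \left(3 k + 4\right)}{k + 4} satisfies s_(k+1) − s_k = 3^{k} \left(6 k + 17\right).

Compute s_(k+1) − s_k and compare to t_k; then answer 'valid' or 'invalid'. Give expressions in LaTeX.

s_(k+1) = 3**(k + 1)*(k + 4)*(3*k + 7)/(k + 5)
s_(k+1) − s_k = 3**k*(6*k**3 + 65*k**2 + 235*k + 276)/(k**2 + 9*k + 20)
(s_(k+1) − s_k) − t_k = 3**k*(-6*k**2 - 38*k - 64)/(k**2 + 9*k + 20)

Invalid: residual \frac{3^{k} \left(- 6 k^{2} - 38 k - 64\right)}{k^{2} + 9 k + 20} ≠ 0.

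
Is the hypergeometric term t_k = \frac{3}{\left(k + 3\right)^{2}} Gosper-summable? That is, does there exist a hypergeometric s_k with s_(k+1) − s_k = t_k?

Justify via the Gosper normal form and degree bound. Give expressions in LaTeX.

Step 1: r(k) = (k + 3)**2/(k + 4)**2.
So A=k**2 + 6*k + 9 and B=k**2 + 8*k + 16, with C=1.
Solve (k**2 + 6*k + 9)·f(k+1) − (k**2 + 6*k + 9)·f(k) = 1.
Bound: deg f ≤ 0.
Generic f = c0 gives residual -1; -1 = 0 cannot hold, so t_k is not Gosper-summable.

No — key equation has no polynomial f.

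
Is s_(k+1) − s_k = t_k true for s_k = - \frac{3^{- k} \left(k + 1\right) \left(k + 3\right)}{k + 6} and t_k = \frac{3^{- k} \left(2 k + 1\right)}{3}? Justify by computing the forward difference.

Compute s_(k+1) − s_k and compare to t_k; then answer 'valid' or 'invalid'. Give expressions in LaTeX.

s_(k+1) = -(k + 2)*(k + 4)/(3*3**k*(k + 7))
s_(k+1) − s_k = (2*k**3 + 21*k**2 + 49*k + 15)/(3*3**k*(k**2 + 13*k + 42))
(s_(k+1) − s_k) − t_k = (-2*k**2 - 16*k - 9)/(3**k*(k**2 + 13*k + 42))

Invalid: residual \frac{3^{- k} \left(- 2 k^{2} - 16 k - 9\right)}{k^{2} + 13 k + 42} ≠ 0.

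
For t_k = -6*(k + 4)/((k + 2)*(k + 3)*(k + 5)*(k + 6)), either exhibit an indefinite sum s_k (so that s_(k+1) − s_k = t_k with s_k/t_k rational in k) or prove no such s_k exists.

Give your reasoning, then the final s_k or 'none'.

s_k = 3*k*(-k - 7)/(10*(k**2 + 7*k + 10))

Step 1: r(k) = (k + 2)*(k + 5)**2/((k + 4)**2*(k + 7)).
A = k + 2, B = k + 7, C = k**2 + 8*k + 16.
Need (k + 2)·f(k+1) − (k + 6)·f(k) = k**2 + 8*k + 16.
d = 4 from the (1,1,2) case.
Solving with deg f ≤ 4: f(k) = k*(k + 3)*(k + 4)*(k + 7)/20.
R(k) = B(k−1)·f(k)/C(k) = k*(k + 3)*(k + 6)*(k + 7)/(20*(k + 4)); s_k = R·t_k = 3*k*(-k - 7)/(10*(k**2 + 7*k + 10)).
Check: Δs_k = 6*(-k - 4)/(k**4 + 16*k**3 + 91*k**2 + 216*k + 180). ✓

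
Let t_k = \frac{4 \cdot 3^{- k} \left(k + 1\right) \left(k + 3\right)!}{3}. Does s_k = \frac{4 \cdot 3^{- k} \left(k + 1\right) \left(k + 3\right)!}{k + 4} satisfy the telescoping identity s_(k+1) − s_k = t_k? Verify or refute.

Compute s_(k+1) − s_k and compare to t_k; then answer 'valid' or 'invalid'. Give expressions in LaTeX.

Invalid: residual - \frac{4 \cdot 3^{- k} \left(k^{2} + 5 k + 1\right) \left(k + 3\right)!}{\left(k + 4\right) \left(k + 5\right)} ≠ 0.

s_(k+1) = 4*(k + 2)*factorial(k + 4)/(3*3**k*(k + 5))
s_(k+1) − s_k = 4*(k**3 + 7*k**2 + 14*k + 17)*factorial(k + 3)/(3*3**k*(k + 4)*(k + 5))
(s_(k+1) − s_k) − t_k = -4*(k**2 + 5*k + 1)*factorial(k + 3)/(3**k*(k + 4)*(k + 5))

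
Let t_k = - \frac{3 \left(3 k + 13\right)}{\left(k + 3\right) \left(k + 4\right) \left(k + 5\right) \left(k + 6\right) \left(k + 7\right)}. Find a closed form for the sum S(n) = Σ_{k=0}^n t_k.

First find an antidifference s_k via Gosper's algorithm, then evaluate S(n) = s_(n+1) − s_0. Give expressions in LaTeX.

S(n) = \frac{- n^{3} - 17 n^{2} - 94 n - 78}{30 \left(n^{3} + 17 n^{2} + 94 n + 168\right)}

Compute t_(k+1)/t_k: get (k + 3)*(3*k + 16)/((k + 8)*(3*k + 13)).
A = k + 3, B = k + 8, C = k + 13/3.
Set up (k + 3)·f(k+1) − (k + 7)·f(k) − (k + 13/3) = 0.
Degrees (1,1,1) ⇒ d ≤ 4.
Solve for f: f(k) = k*(k + 4)*(k**2 + 14*k + 63)/270 (degree 4 ≤ 4).
So s_k = (B(k−1)f/C)·t_k = (k*(k + 4)*(k + 7)*(k**2 + 14*k + 63)/(90*(3*k + 13)))·t_k = k*(-k**2 - 14*k - 63)/(30*(k**3 + 14*k**2 + 63*k + 90)).
Δs = 3*(-3*k - 13)/(k**5 + 25*k**4 + 245*k**3 + 1175*k**2 + 2754*k + 2520), as required.
s_(n+1) = (-n**3 - 17*n**2 - 94*n - 78)/(30*(n**3 + 17*n**2 + 94*n + 168)) and s_(0) = 0, so S(n) = (-n**3 - 17*n**2 - 94*n - 78)/(30*(n**3 + 17*n**2 + 94*n + 168)).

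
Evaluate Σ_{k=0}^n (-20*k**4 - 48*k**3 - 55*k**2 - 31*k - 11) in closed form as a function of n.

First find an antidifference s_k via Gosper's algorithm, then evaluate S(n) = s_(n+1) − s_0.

r(k) = (20*k**4 + 128*k**3 + 319*k**2 + 365*k + 165)/(20*k**4 + 48*k**3 + 55*k**2 + 31*k + 11) after simplifying.
Normal form (A,B,C) = (1, 1, k**4 + 12*k**3/5 + 11*k**2/4 + 31*k/20 + 11/20).
Key eq: (1)·f(k+1) = (1)·f(k) + (k**4 + 12*k**3/5 + 11*k**2/4 + 31*k/20 + 11/20).
deg f ≤ 5 (via 0,0,4).
Solve for f: f(k) = k*(4*k**4 + 2*k**3 + k**2 + 4)/20 (degree 5 ≤ 5).
Get s_k = R·t_k = k*(-4*k**4 - 2*k**3 - k**2 - 4) with R(k) = B(k−1)f(k)/C(k) = k*(4*k**4 + 2*k**3 + k**2 + 4)/(20*k**4 + 48*k**3 + 55*k**2 + 31*k + 11).
Check: Δs_k = -20*k**4 - 48*k**3 - 55*k**2 - 31*k - 11. ✓
Σ_(k=0)^n t_k = s_(n+1) − s_(0) = (-4*n**5 - 22*n**4 - 49*n**3 - 55*n**2 - 35*n - 11) − (0), i.e. -4*n**5 - 22*n**4 - 49*n**3 - 55*n**2 - 35*n - 11.

S(n) = -4*n**5 - 22*n**4 - 49*n**3 - 55*n**2 - 35*n - 11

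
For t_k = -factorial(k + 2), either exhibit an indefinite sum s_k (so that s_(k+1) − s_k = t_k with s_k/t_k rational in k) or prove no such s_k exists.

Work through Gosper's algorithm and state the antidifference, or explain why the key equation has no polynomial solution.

none — t_k is not Gosper-summable

The ratio is k + 3.
Gosper form: A/B · C(k+1)/C(k) with A=k + 3, B=1, C=1.
Set up (k + 3)·f(k+1) − (1)·f(k) − (1) = 0.
Bound: deg f ≤ -1.
deg f ≤ -1 is impossible — no certificate.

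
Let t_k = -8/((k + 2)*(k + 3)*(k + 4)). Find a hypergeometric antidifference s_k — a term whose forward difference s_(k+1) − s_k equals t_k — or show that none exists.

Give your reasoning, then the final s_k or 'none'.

Ratio r(k) = (k + 2)/(k + 5).
So A=k + 2 and B=k + 5, with C=1.
Set up (k + 2)·f(k+1) − (k + 4)·f(k) − (1) = 0.
From deg A=1, deg B=1, deg C=0: d=2.
Solving with deg f ≤ 2: f(k) = k*(k + 5)/12.
Get s_k = R·t_k = 2*k*(-k - 5)/(3*(k + 2)*(k + 3)) with R(k) = B(k−1)f(k)/C(k) = k*(k + 4)*(k + 5)/12.
Check: Δs_k = -8/(k**3 + 9*k**2 + 26*k + 24). ✓

s_k = 2*k*(-k - 5)/(3*(k + 2)*(k + 3))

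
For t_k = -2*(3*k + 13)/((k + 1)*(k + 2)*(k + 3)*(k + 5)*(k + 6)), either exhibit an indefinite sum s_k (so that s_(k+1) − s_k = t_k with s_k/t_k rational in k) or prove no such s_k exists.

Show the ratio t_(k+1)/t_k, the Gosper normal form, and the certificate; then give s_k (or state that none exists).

The ratio is (k + 1)*(k + 5)*(3*k + 16)/((k + 4)*(k + 7)*(3*k + 13)).
Gosper form: A/B · C(k+1)/C(k) with A=k + 1, B=k + 7, C=k**2 + 25*k/3 + 52/3.
Key eq: (k + 1)·f(k+1) = (k + 6)·f(k) + (k**2 + 25*k/3 + 52/3).
Degrees (1,1,2) ⇒ d ≤ 5.
A polynomial solution: f(k) = k*(k + 3)*(k + 4)*(k**2 + 8*k + 17)/30.
Then R = B(k−1)f/C = k*(k + 3)*(k + 6)*(k**2 + 8*k + 17)/(10*(3*k + 13)), so s_k = R(k)·t_k = k*(-k**2 - 8*k - 17)/(5*(k**3 + 8*k**2 + 17*k + 10)).
s_(k+1) − s_k = 2*(-3*k - 13)/(k**5 + 17*k**4 + 107*k**3 + 307*k**2 + 396*k + 180) = t_k.

s_k = k*(-k**2 - 8*k - 17)/(5*(k**3 + 8*k**2 + 17*k + 10))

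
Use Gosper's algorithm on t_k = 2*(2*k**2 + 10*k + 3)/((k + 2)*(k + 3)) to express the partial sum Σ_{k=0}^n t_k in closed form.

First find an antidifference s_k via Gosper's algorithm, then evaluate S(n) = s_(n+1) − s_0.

S(n) = (4*n**2 + 7*n + 3)/(n + 3)

The ratio is (k + 2)*(10*k + 2*(k + 1)**2 + 13)/((k + 4)*(2*k**2 + 10*k + 3)).
Gosper form: A/B · C(k+1)/C(k) with A=k + 2, B=k + 4, C=k**2 + 5*k + 3/2.
Solve (k + 2)·f(k+1) − (k + 3)·f(k) = k**2 + 5*k + 3/2.
From deg A=1, deg B=1, deg C=2: d=2.
Match coefficients ⇒ f(k) = k*(4*k - 1)/4.
R(k) = B(k−1)·f(k)/C(k) = k*(k + 3)*(4*k - 1)/(2*(2*k**2 + 10*k + 3)); s_k = R·t_k = k*(4*k - 1)/(k + 2).
Verify: 2*(2*k**2 + 10*k + 3)/(k**2 + 5*k + 6) matches t_k.
Σ_(k=0)^n t_k = s_(n+1) − s_(0) = ((4*n**2 + 7*n + 3)/(n + 3)) − (0), i.e. (4*n**2 + 7*n + 3)/(n + 3).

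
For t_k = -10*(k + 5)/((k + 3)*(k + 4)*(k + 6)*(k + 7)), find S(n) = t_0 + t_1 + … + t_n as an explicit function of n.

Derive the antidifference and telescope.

Step 1: r(k) = (k + 3)*(k + 6)**2/((k + 5)**2*(k + 8)).
A = k + 3, B = k + 8, C = k**2 + 10*k + 25.
Need (k + 3)·f(k+1) − (k + 7)·f(k) = k**2 + 10*k + 25.
From deg A=1, deg B=1, deg C=2: d=4.
Solve for f: f(k) = k*(k + 4)*(k + 5)*(k + 9)/36 (degree 4 ≤ 4).
Certificate R = B(k−1)f/C = k*(k + 4)*(k + 7)*(k + 9)/(36*(k + 5)) gives s_k = 5*k*(-k - 9)/(18*(k**2 + 9*k + 18)).
Check: Δs_k = 10*(-k - 5)/(k**4 + 20*k**3 + 145*k**2 + 450*k + 504). ✓
Σ_(k=0)^n t_k = s_(n+1) − s_(0) = (5*(-n**2 - 11*n - 10)/(18*(n**2 + 11*n + 28))) − (0), i.e. 5*(-n**2 - 11*n - 10)/(18*(n**2 + 11*n + 28)).

S(n) = 5*(-n**2 - 11*n - 10)/(18*(n**2 + 11*n + 28))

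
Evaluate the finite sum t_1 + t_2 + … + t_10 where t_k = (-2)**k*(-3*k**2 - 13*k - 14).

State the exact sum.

Σ = -319476

Ratio r(k) = 2*(-3*k**2 - 19*k - 30)/(3*k**2 + 13*k + 14).
Gosper form: A/B · C(k+1)/C(k) with A=-2, B=1, C=k**2 + 13*k/3 + 14/3.
Need (-2)·f(k+1) − (1)·f(k) = k**2 + 13*k/3 + 14/3.
d = 2 from the (0,0,2) case.
Solve for f: f(k) = -(k + 1)*(k + 2)/3 (degree 2 ≤ 2).
Certificate R = B(k−1)f/C = -(k + 1)/(3*k + 7) gives s_k = (-2)**k*(k**2 + 3*k + 2).
s_(k+1) − s_k = (-2)**k*(-3*k**2 - 13*k - 14) = t_k.
Telescoping: Σ = s_(11) − s_(1) = -319488 − (-12) = -319476.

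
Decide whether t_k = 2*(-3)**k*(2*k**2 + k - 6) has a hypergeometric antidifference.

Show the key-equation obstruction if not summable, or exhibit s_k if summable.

Yes. s_k = (-3)**k*(-k**2 + k + 3).

Step 1: r(k) = 3*(-2*k**2 - 5*k + 3)/(2*k**2 + k - 6).
Normal form (A,B,C) = (-3, 1, k**2 + k/2 - 3).
Solve (-3)·f(k+1) − (1)·f(k) = k**2 + k/2 - 3.
deg f ≤ 2 (via 0,0,2).
Solve for f: f(k) = -(k**2 - k - 3)/4 (degree 2 ≤ 2).
Certificate R = B(k−1)f/C = -(k**2 - k - 3)/(2*(k + 2)*(2*k - 3)) gives s_k = (-3)**k*(-k**2 + k + 3).
Δs = 2*(-3)**k*(2*k**2 + k - 6), as required.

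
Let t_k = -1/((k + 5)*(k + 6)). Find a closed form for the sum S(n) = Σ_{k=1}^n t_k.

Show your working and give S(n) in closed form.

S(n) = -n/(6*n + 36)

Step 1: r(k) = (k + 5)/(k + 7).
Take A(k)=k + 5, B(k)=k + 7, C(k)=1.
Set up (k + 5)·f(k+1) − (k + 6)·f(k) − (1) = 0.
Bound: deg f ≤ 1.
Coefficient equations give f(k) = k/5.
Certificate R = B(k−1)f/C = k*(k + 6)/5 gives s_k = -k/(5*k + 25).
s_(k+1) − s_k = -1/(k**2 + 11*k + 30) = t_k.
s_(n+1) = (-n - 1)/(5*(n + 6)) and s_(1) = -1/30, so S(n) = -n/(6*n + 36).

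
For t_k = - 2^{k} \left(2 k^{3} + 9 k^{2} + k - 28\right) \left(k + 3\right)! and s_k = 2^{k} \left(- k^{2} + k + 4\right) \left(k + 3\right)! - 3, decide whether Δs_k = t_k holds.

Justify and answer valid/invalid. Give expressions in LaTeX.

Valid — Δs_k = t_k.

s_(k+1) = 2**(k + 1)*(k - (k + 1)**2 + 5)*factorial(k + 4) - 3
s_(k+1) − s_k = -2**k*(2*k**3 + 9*k**2 + k - 28)*factorial(k + 3)
(s_(k+1) − s_k) − t_k = 0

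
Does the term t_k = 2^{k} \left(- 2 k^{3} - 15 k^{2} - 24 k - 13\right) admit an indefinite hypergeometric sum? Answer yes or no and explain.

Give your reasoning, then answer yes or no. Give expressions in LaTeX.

Yes. s_k = 2^{k} \left(- 2 k^{3} - 3 k^{2} - 3\right).

The ratio is 2*(2*k**3 + 21*k**2 + 60*k + 54)/(2*k**3 + 15*k**2 + 24*k + 13).
Gosper form: A/B · C(k+1)/C(k) with A=2, B=1, C=k**3 + 15*k**2/2 + 12*k + 13/2.
Solve (2)·f(k+1) − (1)·f(k) = k**3 + 15*k**2/2 + 12*k + 13/2.
d = 3 from the (0,0,3) case.
Solving with deg f ≤ 3: f(k) = (2*k**3 + 3*k**2 + 3)/2.
R(k) = B(k−1)·f(k)/C(k) = (2*k**3 + 3*k**2 + 3)/(2*k**3 + 15*k**2 + 24*k + 13); s_k = R·t_k = 2**k*(-2*k**3 - 3*k**2 - 3).
s_(k+1) − s_k = 2**k*(-2*k**3 - 15*k**2 - 24*k - 13) = t_k.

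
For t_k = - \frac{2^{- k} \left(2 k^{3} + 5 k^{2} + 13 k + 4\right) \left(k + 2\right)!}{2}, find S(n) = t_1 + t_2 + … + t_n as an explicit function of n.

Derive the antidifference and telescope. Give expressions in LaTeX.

r(k) = (2*k**4 + 17*k**3 + 62*k**2 + 111*k + 72)/(2*(2*k**3 + 5*k**2 + 13*k + 4)) after simplifying.
Normal form (A,B,C) = (k/2 + 3/2, 1, k**3 + 5*k**2/2 + 13*k/2 + 2).
Set up (k/2 + 3/2)·f(k+1) − (1)·f(k) − (k**3 + 5*k**2/2 + 13*k/2 + 2) = 0.
From deg A=1, deg B=0, deg C=3: d=2.
Solving with deg f ≤ 2: f(k) = 2*k**2 - k + 1.
Then R = B(k−1)f/C = 2*(2*k**2 - k + 1)/(2*k**3 + 5*k**2 + 13*k + 4), so s_k = R(k)·t_k = -(2*k**2 - k + 1)*factorial(k + 2)/2**k.
Check: Δs_k = -(2*k**3 + 5*k**2 + 13*k + 4)*factorial(k + 2)/(2*2**k). ✓
Telescope: S(n) = s_(n+1) − s_(1) = -2**(-n - 1)*(2*n**2 + 3*n + 2)*factorial(n + 3) − (-6) = (12*2**n - 2*n**5*factorial(n) - 15*n**4*factorial(n) - 42*n**3*factorial(n) - 57*n**2*factorial(n) - 40*n*factorial(n) - 12*factorial(n))/(2*2**n).

S(n) = \frac{2^{- n} \left(12 \cdot 2^{n} - 2 n^{5} n! - 15 n^{4} n! - 42 n^{3} n! - 57 n^{2} n! - 40 n n! - 12 n!\right)}{2}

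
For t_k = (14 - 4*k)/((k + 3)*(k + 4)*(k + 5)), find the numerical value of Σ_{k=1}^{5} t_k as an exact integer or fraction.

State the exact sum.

Ratio r(k) = (k + 3)*(2*k - 5)/((k + 6)*(2*k - 7)).
So A=k + 3 and B=k + 6, with C=k - 7/2.
Key eq: (k + 3)·f(k+1) = (k + 5)·f(k) + (k - 7/2).
Bound: deg f ≤ 2.
Solving with deg f ≤ 2: f(k) = -k*(k + 55)/48.
Get s_k = R·t_k = k*(k + 55)/(12*(k + 3)*(k + 4)) with R(k) = B(k−1)f(k)/C(k) = -k*(k + 5)*(k + 55)/(24*(2*k - 7)).
Verify: 2*(7 - 2*k)/(k**3 + 12*k**2 + 47*k + 60) matches t_k.
Telescoping: Σ = s_(6) − s_(1) = 61/180 − (7/30) = 19/180.

Σ = 19/180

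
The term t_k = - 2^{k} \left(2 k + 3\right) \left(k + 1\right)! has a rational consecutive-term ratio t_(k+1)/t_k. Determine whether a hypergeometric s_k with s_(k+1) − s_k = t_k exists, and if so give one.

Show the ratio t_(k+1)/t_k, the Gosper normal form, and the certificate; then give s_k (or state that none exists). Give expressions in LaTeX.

Ratio r(k) = 2*(k + 2)*(2*k + 5)/(2*k + 3).
Gosper form: A/B · C(k+1)/C(k) with A=2*k + 4, B=1, C=k + 3/2.
Set up (2*k + 4)·f(k+1) − (1)·f(k) − (k + 3/2) = 0.
Degrees (1,0,1) ⇒ d ≤ 0.
Match coefficients ⇒ f(k) = 1/2.
R(k) = B(k−1)·f(k)/C(k) = 1/(2*k + 3); s_k = R·t_k = -2**k*factorial(k + 1).
Δs = -2**k*(2*k + 3)*factorial(k + 1), as required.

s_k = - 2^{k} \left(k + 1\right)!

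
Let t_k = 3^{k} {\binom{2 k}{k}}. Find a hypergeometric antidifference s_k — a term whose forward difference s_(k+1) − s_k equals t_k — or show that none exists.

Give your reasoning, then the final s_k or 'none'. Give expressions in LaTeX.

t_(k+1)/t_k = 6*(2*k + 1)/(k + 1).
Factor: A=12*k + 6; B=k + 1; C=1.
Need (12*k + 6)·f(k+1) − (k)·f(k) = 1.
Bound: deg f ≤ -1.
Negative degree bound (-1): no f exists, t_k not Gosper-summable.

no hypergeometric antidifference exists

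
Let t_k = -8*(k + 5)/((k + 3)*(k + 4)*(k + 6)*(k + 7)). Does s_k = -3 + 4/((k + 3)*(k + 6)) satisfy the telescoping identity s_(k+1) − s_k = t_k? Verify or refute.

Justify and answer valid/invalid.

s_(k+1) = -3 + 4/((k + 4)*(k + 7))
s_(k+1) − s_k = 8*(-k - 5)/(k**4 + 20*k**3 + 145*k**2 + 450*k + 504)
(s_(k+1) − s_k) − t_k = 0

valid (s_(k+1) − s_k reduces to t_k)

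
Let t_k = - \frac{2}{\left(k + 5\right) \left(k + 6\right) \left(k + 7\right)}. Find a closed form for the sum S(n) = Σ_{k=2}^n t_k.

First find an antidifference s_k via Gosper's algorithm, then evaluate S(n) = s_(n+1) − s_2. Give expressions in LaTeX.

Compute t_(k+1)/t_k: get (k + 5)/(k + 8).
Normal form (A,B,C) = (k + 5, k + 8, 1).
Need (k + 5)·f(k+1) − (k + 7)·f(k) = 1.
d = 2 from the (1,1,0) case.
Solving with deg f ≤ 2: f(k) = k*(k + 11)/60.
Get s_k = R·t_k = k*(-k - 11)/(30*(k + 5)*(k + 6)) with R(k) = B(k−1)f(k)/C(k) = k*(k + 7)*(k + 11)/60.
s_(k+1) − s_k = -2/(k**3 + 18*k**2 + 107*k + 210) = t_k.
Evaluate: s_(n+1) = (-n**2 - 13*n - 12)/(30*(n**2 + 13*n + 42)); subtract s_(2) = -13/840 ⇒ S(n) = (-n**2 - 13*n + 14)/(56*(n**2 + 13*n + 42)).

S(n) = \frac{- n^{2} - 13 n + 14}{56 \left(n^{2} + 13 n + 42\right)}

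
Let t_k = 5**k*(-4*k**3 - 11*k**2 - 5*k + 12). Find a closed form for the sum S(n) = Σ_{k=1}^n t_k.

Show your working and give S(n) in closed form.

Ratio r(k) = 5*(4*k**3 + 23*k**2 + 39*k + 8)/(4*k**3 + 11*k**2 + 5*k - 12).
Take A(k)=5, B(k)=1, C(k)=k**3 + 11*k**2/4 + 5*k/4 - 3.
Solve (5)·f(k+1) − (1)·f(k) = k**3 + 11*k**2/4 + 5*k/4 - 3.
Degrees (0,0,3) ⇒ d ≤ 3.
Solve for f: f(k) = (k**3 - k**2 - 3)/4 (degree 3 ≤ 3).
So s_k = (B(k−1)f/C)·t_k = ((k**3 - k**2 - 3)/(4*k**3 + 11*k**2 + 5*k - 12))·t_k = 5**k*(-k**3 + k**2 + 3).
s_(k+1) − s_k = 5**k*(-4*k**3 - 11*k**2 - 5*k + 12) = t_k.
Telescope: S(n) = s_(n+1) − s_(1) = 5**(n + 1)*(-n**3 - 2*n**2 - n + 3) − (15) = -5*5**n*n**3 - 10*5**n*n**2 - 5*5**n*n + 15*5**n - 15.

S(n) = -5*5**n*n**3 - 10*5**n*n**2 - 5*5**n*n + 15*5**n - 15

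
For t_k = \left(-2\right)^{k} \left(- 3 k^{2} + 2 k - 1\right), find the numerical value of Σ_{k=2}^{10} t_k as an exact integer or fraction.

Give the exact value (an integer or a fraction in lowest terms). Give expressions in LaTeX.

r(k) = 2*(2*k - 3*(k + 1)**2 + 1)/(3*k**2 - 2*k + 1) after simplifying.
Factor: A=-2; B=1; C=k**2 - 2*k/3 + 1/3.
Need (-2)·f(k+1) − (1)·f(k) = k**2 - 2*k/3 + 1/3.
From deg A=0, deg B=0, deg C=2: d=2.
Match coefficients ⇒ f(k) = -(k - 1)**2/3.
Get s_k = R·t_k = (-2)**k*(k**2 - 2*k + 1) with R(k) = B(k−1)f(k)/C(k) = -(k - 1)**2/(3*k**2 - 2*k + 1).
Check: Δs_k = (-2)**k*(-3*k**2 + 2*k - 1). ✓
Evaluate s at k=11 and k=2: -204800 and 4; difference -204804.

Σ = -204804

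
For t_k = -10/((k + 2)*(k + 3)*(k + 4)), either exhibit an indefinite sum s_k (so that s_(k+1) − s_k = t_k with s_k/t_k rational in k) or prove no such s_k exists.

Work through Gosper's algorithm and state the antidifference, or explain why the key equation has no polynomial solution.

s_k = 5*k*(-k - 5)/(6*(k + 2)*(k + 3))

t_(k+1)/t_k = (k + 2)/(k + 5).
Take A(k)=k + 2, B(k)=k + 5, C(k)=1.
Set up (k + 2)·f(k+1) − (k + 4)·f(k) − (1) = 0.
Bound: deg f ≤ 2.
Solve for f: f(k) = k*(k + 5)/12 (degree 2 ≤ 2).
So s_k = (B(k−1)f/C)·t_k = (k*(k + 4)*(k + 5)/12)·t_k = 5*k*(-k - 5)/(6*(k + 2)*(k + 3)).
Δs = -10/(k**3 + 9*k**2 + 26*k + 24), as required.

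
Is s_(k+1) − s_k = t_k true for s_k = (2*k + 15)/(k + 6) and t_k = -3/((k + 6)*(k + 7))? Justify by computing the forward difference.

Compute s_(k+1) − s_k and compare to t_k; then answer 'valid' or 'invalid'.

valid (s_(k+1) − s_k reduces to t_k)

s_(k+1) = (2*k + 17)/(k + 7)
s_(k+1) − s_k = -3/(k**2 + 13*k + 42)
(s_(k+1) − s_k) − t_k = 0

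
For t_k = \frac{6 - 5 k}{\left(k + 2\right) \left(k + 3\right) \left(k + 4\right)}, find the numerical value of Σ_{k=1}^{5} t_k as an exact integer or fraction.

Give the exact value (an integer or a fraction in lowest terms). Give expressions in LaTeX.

Σ = -5/36

Ratio r(k) = (k + 2)*(5*k - 1)/((k + 5)*(5*k - 6)).
Normal form (A,B,C) = (k + 2, k + 5, k - 6/5).
Solve (k + 2)·f(k+1) − (k + 4)·f(k) = k - 6/5.
deg f ≤ 2 (via 1,1,1).
A polynomial solution: f(k) = k*(k - 10)/15.
R(k) = B(k−1)·f(k)/C(k) = k*(k - 10)*(k + 4)/(3*(5*k - 6)); s_k = R·t_k = k*(10 - k)/(3*(k + 2)*(k + 3)).
Verify: (6 - 5*k)/(k**3 + 9*k**2 + 26*k + 24) matches t_k.
Telescoping: Σ = s_(6) − s_(1) = 1/9 − (1/4) = -5/36.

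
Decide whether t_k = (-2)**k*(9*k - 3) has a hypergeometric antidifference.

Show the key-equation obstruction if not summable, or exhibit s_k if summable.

Yes. s_k = 3*(-2)**k*(1 - k).

t_(k+1)/t_k = 2*(-3*k - 2)/(3*k - 1).
Factor: A=-2; B=1; C=k - 1/3.
Key eq: (-2)·f(k+1) = (1)·f(k) + (k - 1/3).
deg f ≤ 1 (via 0,0,1).
Coefficient equations give f(k) = -(k - 1)/3.
R(k) = B(k−1)·f(k)/C(k) = -(k - 1)/(3*k - 1); s_k = R·t_k = 3*(-2)**k*(1 - k).
Verify: (-2)**k*(9*k - 3) matches t_k.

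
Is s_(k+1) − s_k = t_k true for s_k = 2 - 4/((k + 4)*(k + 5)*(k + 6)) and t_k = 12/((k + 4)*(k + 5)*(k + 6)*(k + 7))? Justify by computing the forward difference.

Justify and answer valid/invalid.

valid (s_(k+1) − s_k reduces to t_k)

s_(k+1) = 2 - 4/((k + 5)*(k + 6)*(k + 7))
s_(k+1) − s_k = 12/((k + 4)*(k + 5)*(k + 6)*(k + 7))
(s_(k+1) − s_k) − t_k = 0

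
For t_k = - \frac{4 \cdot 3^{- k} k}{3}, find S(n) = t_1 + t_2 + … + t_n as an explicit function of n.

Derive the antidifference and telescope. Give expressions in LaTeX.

The ratio is (k + 1)/(3*k).
Normal form (A,B,C) = (1/3, 1, k).
Solve (1/3)·f(k+1) − (1)·f(k) = k.
From deg A=0, deg B=0, deg C=1: d=1.
Solving with deg f ≤ 1: f(k) = -3*(2*k + 1)/4.
So s_k = (B(k−1)f/C)·t_k = (-3*(2*k + 1)/(4*k))·t_k = (2*k + 1)/3**k.
Δs = -4*k/(3*3**k), as required.
Σ_(k=1)^n t_k = s_(n+1) − s_(1) = (3**(-n - 1)*(2*n + 3)) − (1), i.e. 3**(-n - 1)*(-3**(n + 1) + 2*n + 3).

S(n) = 3^{- n - 1} \left(- 3^{n + 1} + 2 n + 3\right)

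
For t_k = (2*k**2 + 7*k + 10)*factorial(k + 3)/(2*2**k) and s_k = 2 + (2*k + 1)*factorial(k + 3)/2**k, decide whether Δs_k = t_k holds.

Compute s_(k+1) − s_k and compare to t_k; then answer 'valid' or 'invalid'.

valid; difference matches t_k

s_(k+1) = 2**(-k - 1)*(2*k + 3)*factorial(k + 4) + 2
s_(k+1) − s_k = (2*k**2 + 7*k + 10)*factorial(k + 3)/(2*2**k)
(s_(k+1) − s_k) − t_k = 0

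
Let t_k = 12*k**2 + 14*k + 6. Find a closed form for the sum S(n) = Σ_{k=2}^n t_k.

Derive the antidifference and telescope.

S(n) = 4*n**3 + 13*n**2 + 15*n - 32

r(k) = (6*k**2 + 19*k + 16)/(6*k**2 + 7*k + 3) after simplifying.
A = 1, B = 1, C = k**2 + 7*k/6 + 1/2.
Set up (1)·f(k+1) − (1)·f(k) − (k**2 + 7*k/6 + 1/2) = 0.
From deg A=0, deg B=0, deg C=2: d=3.
Solving with deg f ≤ 3: f(k) = k*(4*k**2 + k + 1)/12.
Certificate R = B(k−1)f/C = k*(4*k**2 + k + 1)/(2*(6*k**2 + 7*k + 3)) gives s_k = k*(4*k**2 + k + 1).
Δs = 12*k**2 + 14*k + 6, as required.
Telescope: S(n) = s_(n+1) − s_(2) = 4*n**3 + 13*n**2 + 15*n + 6 − (38) = 4*n**3 + 13*n**2 + 15*n - 32.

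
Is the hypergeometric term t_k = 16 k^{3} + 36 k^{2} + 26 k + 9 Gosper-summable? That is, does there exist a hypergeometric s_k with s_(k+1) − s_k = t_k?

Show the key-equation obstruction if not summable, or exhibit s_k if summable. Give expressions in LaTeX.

Yes. s_k = k \left(4 k^{3} + 4 k^{2} - k + 2\right).

t_(k+1)/t_k = (16*k**3 + 84*k**2 + 146*k + 87)/(16*k**3 + 36*k**2 + 26*k + 9).
So A=1 and B=1, with C=k**3 + 9*k**2/4 + 13*k/8 + 9/16.
Set up (1)·f(k+1) − (1)·f(k) − (k**3 + 9*k**2/4 + 13*k/8 + 9/16) = 0.
From deg A=0, deg B=0, deg C=3: d=4.
Match coefficients ⇒ f(k) = k*(4*k**3 + 4*k**2 - k + 2)/16.
So s_k = (B(k−1)f/C)·t_k = (k*(4*k**3 + 4*k**2 - k + 2)/(16*k**3 + 36*k**2 + 26*k + 9))·t_k = k*(4*k**3 + 4*k**2 - k + 2).
Check: Δs_k = 16*k**3 + 36*k**2 + 26*k + 9. ✓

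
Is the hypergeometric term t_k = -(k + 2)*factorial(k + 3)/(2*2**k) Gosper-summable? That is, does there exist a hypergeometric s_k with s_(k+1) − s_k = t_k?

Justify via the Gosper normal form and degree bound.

Step 1: r(k) = (k + 3)*(k + 4)/(2*(k + 2)).
Gosper form: A/B · C(k+1)/C(k) with A=k/2 + 2, B=1, C=k + 2.
Key eq: (k/2 + 2)·f(k+1) = (1)·f(k) + (k + 2).
deg f ≤ 0 (via 1,0,1).
Coefficient equations give f(k) = 2.
Get s_k = R·t_k = -factorial(k + 3)/2**k with R(k) = B(k−1)f(k)/C(k) = 2/(k + 2).
s_(k+1) − s_k = -(k + 2)*factorial(k + 3)/(2*2**k) = t_k.

Yes. s_k = -factorial(k + 3)/2**k.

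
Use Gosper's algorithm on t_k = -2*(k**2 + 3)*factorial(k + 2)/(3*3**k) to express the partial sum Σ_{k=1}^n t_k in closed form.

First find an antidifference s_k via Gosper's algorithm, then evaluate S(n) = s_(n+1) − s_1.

Step 1: r(k) = (k + 3)*((k + 1)**2 + 3)/(3*(k**2 + 3)).
So A=k/3 + 1 and B=1, with C=k**2 + 3.
f must satisfy (k/3 + 1)·f(k+1) − (1)·f(k) = k**2 + 3.
deg f ≤ 1 (via 1,0,2).
Solve for f: f(k) = 3*(k - 1) (degree 1 ≤ 1).
Certificate R = B(k−1)f/C = 3*(k - 1)/(k**2 + 3) gives s_k = -2*(k - 1)*factorial(k + 2)/3**k.
Verify: -2*(k**2 + 3)*factorial(k + 2)/(3*3**k) matches t_k.
s_(n+1) = -2*3**(-n - 1)*n*factorial(n + 3) and s_(1) = 0, so S(n) = -2*3**(-n - 1)*n*factorial(n + 3).

S(n) = -2*3**(-n - 1)*n*factorial(n + 3)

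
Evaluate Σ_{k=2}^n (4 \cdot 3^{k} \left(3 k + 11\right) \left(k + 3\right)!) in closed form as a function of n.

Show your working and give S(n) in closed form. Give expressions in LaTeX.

S(n) = 12 \cdot 3^{n} \left(n + 4\right)! - 4320

The ratio is 3*(k + 4)*(3*k + 14)/(3*k + 11).
Normal form (A,B,C) = (3*k + 12, 1, k + 11/3).
Key eq: (3*k + 12)·f(k+1) = (1)·f(k) + (k + 11/3).
Degrees (1,0,1) ⇒ d ≤ 0.
Solving with deg f ≤ 0: f(k) = 1/3.
So s_k = (B(k−1)f/C)·t_k = (1/(3*k + 11))·t_k = 4*3**k*factorial(k + 3).
Verify: 4*3**k*(3*k + 11)*factorial(k + 3) matches t_k.
s_(n+1) = 12*3**n*factorial(n + 4) and s_(2) = 4320, so S(n) = 12*3**n*factorial(n + 4) - 4320.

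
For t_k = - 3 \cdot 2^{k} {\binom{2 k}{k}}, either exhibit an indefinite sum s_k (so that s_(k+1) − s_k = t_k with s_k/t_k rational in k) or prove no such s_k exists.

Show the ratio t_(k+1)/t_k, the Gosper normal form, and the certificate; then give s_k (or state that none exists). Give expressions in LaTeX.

no hypergeometric antidifference exists

The ratio is 4*(2*k + 1)/(k + 1).
Factor: A=8*k + 4; B=k + 1; C=1.
Set up (8*k + 4)·f(k+1) − (k)·f(k) − (1) = 0.
d = -1 from the (1,1,0) case.
Bound -1 < 0, so the key equation has no polynomial solution.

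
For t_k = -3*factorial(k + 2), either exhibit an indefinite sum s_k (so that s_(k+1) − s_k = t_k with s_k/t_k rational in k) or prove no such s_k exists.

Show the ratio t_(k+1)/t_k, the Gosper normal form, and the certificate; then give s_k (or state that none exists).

no hypergeometric antidifference exists

Compute t_(k+1)/t_k: get k + 3.
So A=k + 3 and B=1, with C=1.
Need (k + 3)·f(k+1) − (1)·f(k) = 1.
Degrees (1,0,0) ⇒ d ≤ -1.
d = -1 < 0 ⇒ no nonzero polynomial f; not summable.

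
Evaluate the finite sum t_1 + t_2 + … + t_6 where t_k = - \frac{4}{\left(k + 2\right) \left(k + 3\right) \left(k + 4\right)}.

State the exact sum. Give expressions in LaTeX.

Σ = -13/90

The ratio is (k + 2)/(k + 5).
Take A(k)=k + 2, B(k)=k + 5, C(k)=1.
f must satisfy (k + 2)·f(k+1) − (k + 4)·f(k) = 1.
d = 2 from the (1,1,0) case.
Coefficient equations give f(k) = k*(k + 5)/12.
Certificate R = B(k−1)f/C = k*(k + 4)*(k + 5)/12 gives s_k = k*(-k - 5)/(3*(k + 2)*(k + 3)).
s_(k+1) − s_k = -4/(k**3 + 9*k**2 + 26*k + 24) = t_k.
Evaluate s at k=7 and k=1: -14/45 and -1/6; difference -13/90.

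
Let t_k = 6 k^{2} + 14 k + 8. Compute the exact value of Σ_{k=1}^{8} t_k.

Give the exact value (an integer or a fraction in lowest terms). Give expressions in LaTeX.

Compute t_(k+1)/t_k: get (3*k**2 + 13*k + 14)/(3*k**2 + 7*k + 4).
Factor: A=1; B=1; C=k**2 + 7*k/3 + 4/3.
Key eq: (1)·f(k+1) = (1)·f(k) + (k**2 + 7*k/3 + 4/3).
Bound: deg f ≤ 3.
A polynomial solution: f(k) = k*(k + 1)**2/3.
Get s_k = R·t_k = 2*k*(k**2 + 2*k + 1) with R(k) = B(k−1)f(k)/C(k) = k*(k + 1)/(3*k + 4).
s_(k+1) − s_k = 6*k**2 + 14*k + 8 = t_k.
Sum = s_(9) − s_(1); s_(9) = 1800, s_(1) = 8 ⇒ 1792.

Σ = 1792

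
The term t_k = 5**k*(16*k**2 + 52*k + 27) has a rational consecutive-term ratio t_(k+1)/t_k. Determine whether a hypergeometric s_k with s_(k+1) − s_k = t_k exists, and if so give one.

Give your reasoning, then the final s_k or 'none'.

s_k = 5**k*(4*k**2 + 3*k - 2)

Ratio r(k) = 5*(16*k**2 + 84*k + 95)/(16*k**2 + 52*k + 27).
Take A(k)=5, B(k)=1, C(k)=k**2 + 13*k/4 + 27/16.
Set up (5)·f(k+1) − (1)·f(k) − (k**2 + 13*k/4 + 27/16) = 0.
deg f ≤ 2 (via 0,0,2).
Coefficient equations give f(k) = (4*k**2 + 3*k - 2)/16.
Then R = B(k−1)f/C = (4*k**2 + 3*k - 2)/(16*k**2 + 52*k + 27), so s_k = R(k)·t_k = 5**k*(4*k**2 + 3*k - 2).
Check: Δs_k = 5**k*(16*k**2 + 52*k + 27). ✓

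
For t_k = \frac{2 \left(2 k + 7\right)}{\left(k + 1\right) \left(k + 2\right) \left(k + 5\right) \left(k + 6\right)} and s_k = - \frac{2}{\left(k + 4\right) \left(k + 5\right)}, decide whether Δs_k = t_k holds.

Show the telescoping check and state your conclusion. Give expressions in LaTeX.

Invalid: residual \frac{6 \left(- 3 k - 8\right)}{k^{5} + 18 k^{4} + 121 k^{3} + 372 k^{2} + 508 k + 240} ≠ 0.

s_(k+1) = -2/((k + 5)*(k + 6))
s_(k+1) − s_k = 4/(k**3 + 15*k**2 + 74*k + 120)
(s_(k+1) − s_k) − t_k = 6*(-3*k - 8)/(k**5 + 18*k**4 + 121*k**3 + 372*k**2 + 508*k + 240)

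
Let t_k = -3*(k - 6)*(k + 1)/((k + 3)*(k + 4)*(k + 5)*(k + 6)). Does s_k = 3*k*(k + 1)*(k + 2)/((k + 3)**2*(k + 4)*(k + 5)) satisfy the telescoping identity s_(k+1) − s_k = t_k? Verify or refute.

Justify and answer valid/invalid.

s_(k+1) = 3*(k + 1)*(k + 2)*(k + 3)/((k + 4)**2*(k + 5)*(k + 6))
s_(k+1) − s_k = 3*(k + 1)*(k + 2)*(-k*(k + 4)*(k + 6) + (k + 3)**3)/((k + 3)**2*(k + 4)**2*(k + 5)*(k + 6))
(s_(k+1) − s_k) − t_k = 3*(2*k**3 + 5*k**2 - 15*k - 18)/(k**6 + 25*k**5 + 257*k**4 + 1391*k**3 + 4182*k**2 + 6624*k + 4320)

Invalid: residual 3*(2*k**3 + 5*k**2 - 15*k - 18)/(k**6 + 25*k**5 + 257*k**4 + 1391*k**3 + 4182*k**2 + 6624*k + 4320) ≠ 0.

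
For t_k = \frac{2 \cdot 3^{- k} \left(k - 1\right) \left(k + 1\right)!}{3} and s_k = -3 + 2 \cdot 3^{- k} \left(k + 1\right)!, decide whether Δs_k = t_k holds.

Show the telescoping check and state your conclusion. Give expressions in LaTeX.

s_(k+1) = 2*3**(-k - 1)*factorial(k + 2) - 3
s_(k+1) − s_k = 2*(k - 1)*factorial(k + 1)/(3*3**k)
(s_(k+1) − s_k) − t_k = 0

valid (s_(k+1) − s_k reduces to t_k)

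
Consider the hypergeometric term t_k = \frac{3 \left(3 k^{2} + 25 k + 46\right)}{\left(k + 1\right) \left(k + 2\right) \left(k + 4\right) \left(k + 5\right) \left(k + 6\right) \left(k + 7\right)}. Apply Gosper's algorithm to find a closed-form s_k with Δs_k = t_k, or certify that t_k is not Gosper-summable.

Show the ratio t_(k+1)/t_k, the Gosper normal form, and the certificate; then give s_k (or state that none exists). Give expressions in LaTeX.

s_k = \frac{k \left(k^{2} + 11 k + 34\right)}{8 \left(k^{3} + 11 k^{2} + 34 k + 24\right)}

t_(k+1)/t_k = (k + 1)*(k + 4)*(25*k + 3*(k + 1)**2 + 71)/((k + 3)*(k + 8)*(3*k**2 + 25*k + 46)).
Take A(k)=k + 1, B(k)=k + 8, C(k)=k**3 + 34*k**2/3 + 121*k/3 + 46.
Set up (k + 1)·f(k+1) − (k + 7)·f(k) − (k**3 + 34*k**2/3 + 121*k/3 + 46) = 0.
From deg A=1, deg B=1, deg C=3: d=6.
Match coefficients ⇒ f(k) = k*(k + 2)*(k + 3)*(k + 5)*(k**2 + 11*k + 34)/72.
Certificate R = B(k−1)f/C = k*(k + 2)*(k + 5)*(k + 7)*(k**2 + 11*k + 34)/(24*(3*k**2 + 25*k + 46)) gives s_k = k*(k**2 + 11*k + 34)/(8*(k**3 + 11*k**2 + 34*k + 24)).
Check: Δs_k = 3*(3*k**2 + 25*k + 46)/(k**6 + 25*k**5 + 247*k**4 + 1219*k**3 + 3112*k**2 + 3796*k + 1680). ✓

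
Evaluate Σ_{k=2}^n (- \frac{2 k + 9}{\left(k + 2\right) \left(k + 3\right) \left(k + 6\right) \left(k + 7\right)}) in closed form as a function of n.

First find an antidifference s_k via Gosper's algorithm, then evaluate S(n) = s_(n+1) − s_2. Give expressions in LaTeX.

S(n) = \frac{- n^{2} - 10 n + 11}{32 \left(n^{2} + 10 n + 21\right)}

Step 1: r(k) = (k + 2)*(k + 6)*(2*k + 11)/((k + 4)*(k + 8)*(2*k + 9)).
Normal form (A,B,C) = (k + 2, k + 8, k**3 + 27*k**2/2 + 121*k/2 + 90).
Set up (k + 2)·f(k+1) − (k + 7)·f(k) − (k**3 + 27*k**2/2 + 121*k/2 + 90) = 0.
d = 5 from the (1,1,3) case.
Solve for f: f(k) = k*(k + 3)*(k + 4)*(k + 5)*(k + 8)/24 (degree 5 ≤ 5).
Get s_k = R·t_k = k*(-k - 8)/(12*(k**2 + 8*k + 12)) with R(k) = B(k−1)f(k)/C(k) = k*(k + 3)*(k + 7)*(k + 8)/(12*(2*k + 9)).
Δs = (-2*k - 9)/(k**4 + 18*k**3 + 113*k**2 + 288*k + 252), as required.
s_(n+1) = (-n**2 - 10*n - 9)/(12*(n**2 + 10*n + 21)) and s_(2) = -5/96, so S(n) = (-n**2 - 10*n + 11)/(32*(n**2 + 10*n + 21)).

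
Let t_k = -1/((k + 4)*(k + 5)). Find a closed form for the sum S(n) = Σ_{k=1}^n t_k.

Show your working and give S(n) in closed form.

r(k) = (k + 4)/(k + 6) after simplifying.
A = k + 4, B = k + 6, C = 1.
f must satisfy (k + 4)·f(k+1) − (k + 5)·f(k) = 1.
From deg A=1, deg B=1, deg C=0: d=1.
Match coefficients ⇒ f(k) = k/4.
R(k) = B(k−1)·f(k)/C(k) = k*(k + 5)/4; s_k = R·t_k = -k/(4*k + 16).
Verify: -1/(k**2 + 9*k + 20) matches t_k.
s_(n+1) = (-n - 1)/(4*(n + 5)) and s_(1) = -1/20, so S(n) = -n/(5*n + 25).

S(n) = -n/(5*n + 25)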